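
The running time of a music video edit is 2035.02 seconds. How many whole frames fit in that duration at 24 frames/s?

48840 frames

Frames = 2035.02 × 24 = 1221012/25 ≈ 48840.4800.
Complete frames: 48840.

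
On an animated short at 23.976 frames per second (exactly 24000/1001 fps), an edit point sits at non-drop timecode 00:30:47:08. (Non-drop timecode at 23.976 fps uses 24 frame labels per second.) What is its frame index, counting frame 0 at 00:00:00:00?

frame 44336

Total seconds to the label: (0 × 3600 + 30 × 60 + 47) = 1847.
Frame index = 1847 × 24 + 8 = 44336.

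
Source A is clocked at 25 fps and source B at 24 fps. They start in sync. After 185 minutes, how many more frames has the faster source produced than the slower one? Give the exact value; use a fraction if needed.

185 min = 11100 s.
A emits 25 × 11100 = 277500 frames; B emits 24 × 11100 = 266400.
Difference = 11100 frames; B is behind A.

11100 frames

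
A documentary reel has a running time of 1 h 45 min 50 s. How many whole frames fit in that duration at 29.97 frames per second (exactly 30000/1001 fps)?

190309 frames

1 h 45 min 50 s = 6350 s.
Frames = 6350 × 30000/1001 = 190500000/1001 ≈ 190309.6903.
Complete frames: 190309.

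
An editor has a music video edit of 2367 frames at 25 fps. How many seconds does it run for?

Running time = 2367 / (25) = 94.68 s.

94.68 seconds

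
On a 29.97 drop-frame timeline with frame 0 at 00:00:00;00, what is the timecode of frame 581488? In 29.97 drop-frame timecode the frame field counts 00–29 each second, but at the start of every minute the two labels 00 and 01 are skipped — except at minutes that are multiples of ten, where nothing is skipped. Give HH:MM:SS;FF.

Ten DF minutes hold 17982 frames, so frame 581488 lies in block 32 (frames 575424–593405) with 6064 frames into that block.
The block's first minute is 1800 frames and the rest 1798 each; 6064 frames reaches minute 3, so 32 × 18 + 3 × 2 = 582 labels have been skipped so far.
Adding those back, label number 581488 + 582 = 582070 at 30 labels/s is 19402 s + 10 f = 5 h 23 min 22 s frame 10, i.e. 05:23:22;10.

05:23:22;10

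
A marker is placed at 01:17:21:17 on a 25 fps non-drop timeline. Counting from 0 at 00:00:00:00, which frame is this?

Total seconds to the label: (1 × 3600 + 17 × 60 + 21) = 4641.
Frame index = 4641 × 25 + 17 = 116042.

116042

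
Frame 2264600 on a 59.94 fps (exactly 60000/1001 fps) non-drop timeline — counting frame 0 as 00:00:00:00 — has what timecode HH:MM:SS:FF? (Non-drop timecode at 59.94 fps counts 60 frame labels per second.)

10:29:03:20

2264600 ÷ 60 = 37743 full seconds, remainder 20 frames.
37743 s = 10 h 29 min 3 s.
Timecode: 10:29:03:20.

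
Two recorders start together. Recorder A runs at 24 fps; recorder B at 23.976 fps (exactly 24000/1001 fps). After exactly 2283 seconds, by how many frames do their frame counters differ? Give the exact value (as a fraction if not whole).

A emits 24 × 2283 = 54792 frames; B emits 24000/1001 × 2283 = 54792000/1001.
Difference = 54792/1001 frames (≈ 54.7373); B is behind A.

54792/1001 frames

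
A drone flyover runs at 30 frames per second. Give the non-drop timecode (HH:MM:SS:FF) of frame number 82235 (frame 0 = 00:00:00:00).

82235 ÷ 30 = 2741 full seconds, remainder 5 frames.
2741 s = 0 h 45 min 41 s.
Timecode: 00:45:41:05.

00:45:41:05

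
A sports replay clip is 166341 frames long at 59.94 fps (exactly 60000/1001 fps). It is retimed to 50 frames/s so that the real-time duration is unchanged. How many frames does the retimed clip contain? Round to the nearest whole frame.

138756 frames

Frames at target rate = 166341 × (50) / (60000/1001) = 55502447/400 ≈ 138756.117.
Nearest whole frame: 138756.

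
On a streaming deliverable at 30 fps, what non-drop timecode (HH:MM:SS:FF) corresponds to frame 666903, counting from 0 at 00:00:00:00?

666903 ÷ 30 = 22230 full seconds, remainder 3 frames.
22230 s = 6 h 10 min 30 s.
Timecode: 06:10:30:03.

06:10:30:03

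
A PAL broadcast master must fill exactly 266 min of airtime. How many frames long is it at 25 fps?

266 min = 15960 s.
Frames = 15960 × 25 = 399000.

399000 frames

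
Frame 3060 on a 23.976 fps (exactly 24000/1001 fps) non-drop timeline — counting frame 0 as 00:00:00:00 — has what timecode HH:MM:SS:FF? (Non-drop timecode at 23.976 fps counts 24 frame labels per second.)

00:02:07:12

3060 ÷ 24 = 127 full seconds, remainder 12 frames.
127 s = 0 h 2 min 7 s.
Timecode: 00:02:07:12.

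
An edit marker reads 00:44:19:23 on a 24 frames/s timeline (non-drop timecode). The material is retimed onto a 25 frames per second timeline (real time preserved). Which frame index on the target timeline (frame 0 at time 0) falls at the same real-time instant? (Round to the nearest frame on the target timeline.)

frame 66499

Source frame index: (0×3600 + 44×60 + 19) × 24 + 23 = 63839.
Real time: 63839 / (24) = 63839/24 s.
Target frame: (63839/24) × (25) = 1595975/24 ≈ 66498.958 → 66499.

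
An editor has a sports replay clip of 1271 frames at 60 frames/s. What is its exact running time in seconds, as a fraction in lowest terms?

1271/60 seconds

Running time = 1271 ÷ (60) = 1271 × 1/60 = 1271/60 s.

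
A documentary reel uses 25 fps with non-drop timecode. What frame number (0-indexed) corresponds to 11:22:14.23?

Total seconds to the label: (11 × 3600 + 22 × 60 + 14) = 40934.
Frame index = 40934 × 25 + 23 = 1023373.

1023373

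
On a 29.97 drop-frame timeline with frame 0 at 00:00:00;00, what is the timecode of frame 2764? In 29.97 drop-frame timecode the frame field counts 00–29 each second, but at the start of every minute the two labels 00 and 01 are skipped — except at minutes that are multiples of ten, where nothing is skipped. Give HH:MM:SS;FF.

00:01:32;06

Each 10-minute DF block holds 10 × 60 × 30 − 9 × 2 = 17982 frames. 2764 ÷ 17982 → 0 full blocks, remainder 2764.
Within the partial block the first minute is 1800 frames and each further minute 1798, so 1 further minute boundary passed. Total skipped labels = 18 × 0 + 2 × 1 = 2.
Non-drop label index = 2764 + 2 = 2766; at 30 labels/s that is 00:01:32:06, i.e. DF 00:01:32;06.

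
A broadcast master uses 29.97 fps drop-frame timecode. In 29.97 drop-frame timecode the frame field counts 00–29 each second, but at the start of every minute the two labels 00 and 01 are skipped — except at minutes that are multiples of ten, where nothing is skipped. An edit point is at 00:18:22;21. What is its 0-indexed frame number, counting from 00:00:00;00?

Complete 10-minute blocks: 1, each 17982 frames → 17982.
Remaining 8 whole minutes in the current block: 1800 + 7 × 1798 = 14386 frames.
Within the current minute: 22 × 30 + 21 − 2 = 679 (labels ;00/;01 skipped at this minute). Total = 17982 + 14386 + 679 = 33047.

33047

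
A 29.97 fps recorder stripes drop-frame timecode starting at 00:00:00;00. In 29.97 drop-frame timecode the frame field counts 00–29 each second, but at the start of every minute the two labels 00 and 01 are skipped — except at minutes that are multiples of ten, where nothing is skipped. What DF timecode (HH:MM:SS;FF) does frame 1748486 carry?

16:12:21;06

Each 10-minute DF block holds 10 × 60 × 30 − 9 × 2 = 17982 frames. 1748486 ÷ 17982 → 97 full blocks, remainder 4232.
Within the partial block the first minute is 1800 frames and each further minute 1798, so 2 further minute boundaries passed. Total skipped labels = 18 × 97 + 2 × 2 = 1750.
Non-drop label index = 1748486 + 1750 = 1750236; at 30 labels/s that is 16:12:21:06, i.e. DF 16:12:21;06.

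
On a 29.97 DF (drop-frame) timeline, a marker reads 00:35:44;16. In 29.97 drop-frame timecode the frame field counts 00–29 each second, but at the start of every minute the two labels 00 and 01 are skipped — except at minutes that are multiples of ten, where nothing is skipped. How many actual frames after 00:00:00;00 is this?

64272

As if non-drop at 30 labels/s: (0 × 3600 + 35 × 60 + 44) × 30 + 16 = 64336.
Minute boundaries passed: 35; those not divisible by 10: 35 − 3 = 32; dropped labels = 2 × 32 = 64.
Actual frame index = 64336 − 64 = 64272.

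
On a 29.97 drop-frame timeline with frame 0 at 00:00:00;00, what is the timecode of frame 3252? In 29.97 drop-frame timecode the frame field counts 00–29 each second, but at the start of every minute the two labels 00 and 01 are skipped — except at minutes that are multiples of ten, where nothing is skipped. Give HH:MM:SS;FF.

00:01:48;14

Ten DF minutes hold 17982 frames, so frame 3252 lies in block 0 (frames 0–17981) with 3252 frames into that block.
The block's first minute is 1800 frames and the rest 1798 each; 3252 frames reaches minute 1, so 0 × 18 + 1 × 2 = 2 labels have been skipped so far.
Adding those back, label number 3252 + 2 = 3254 at 30 labels/s is 108 s + 14 f = 0 h 1 min 48 s frame 14, i.e. 00:01:48;14.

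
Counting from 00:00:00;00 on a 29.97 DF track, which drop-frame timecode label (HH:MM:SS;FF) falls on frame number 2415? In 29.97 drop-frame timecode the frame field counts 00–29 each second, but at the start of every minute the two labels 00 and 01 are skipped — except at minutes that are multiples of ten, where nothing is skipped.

00:01:20;17

Each 10-minute DF block holds 10 × 60 × 30 − 9 × 2 = 17982 frames. 2415 ÷ 17982 → 0 full blocks, remainder 2415.
Within the partial block the first minute is 1800 frames and each further minute 1798, so 1 further minute boundary passed. Total skipped labels = 18 × 0 + 2 × 1 = 2.
Non-drop label index = 2415 + 2 = 2417; at 30 labels/s that is 00:01:20:17, i.e. DF 00:01:20;17.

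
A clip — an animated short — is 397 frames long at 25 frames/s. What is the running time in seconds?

Running time = 397 / (25) = 15.88 s.

15.88 seconds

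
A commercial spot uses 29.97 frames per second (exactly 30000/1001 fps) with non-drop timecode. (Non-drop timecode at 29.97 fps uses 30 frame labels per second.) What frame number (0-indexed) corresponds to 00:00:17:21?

frame 531

Total seconds to the label: (0 × 3600 + 0 × 60 + 17) = 17.
Frame index = 17 × 30 + 21 = 531.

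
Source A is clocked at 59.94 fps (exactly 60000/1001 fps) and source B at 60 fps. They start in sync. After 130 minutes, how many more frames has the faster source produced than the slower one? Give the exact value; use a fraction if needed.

130 min = 7800 s.
A emits 60000/1001 × 7800 = 36000000/77 frames; B emits 60 × 7800 = 468000.
Difference = 36000/77 frames (≈ 467.5325); B is ahead of A.

36000/77 frames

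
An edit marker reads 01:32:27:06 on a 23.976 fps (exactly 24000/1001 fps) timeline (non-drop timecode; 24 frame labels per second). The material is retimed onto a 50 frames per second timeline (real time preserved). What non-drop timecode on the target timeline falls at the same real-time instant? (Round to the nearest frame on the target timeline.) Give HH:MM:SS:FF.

Source frame index: (1×3600 + 32×60 + 27) × 24 + 6 = 133134.
Real time: 133134 / (24000/1001) = 22211189/4000 s.
Target frame: (22211189/4000) × (50) = 22211189/80 ≈ 277639.862 → 277640.
At 50 labels/s: frame 277640 → 01:32:32:40.

01:32:32:40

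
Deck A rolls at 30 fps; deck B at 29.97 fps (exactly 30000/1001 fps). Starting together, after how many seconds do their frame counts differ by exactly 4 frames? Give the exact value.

The gap grows by |30000/1001 − 30| = 30/1001 frames per second.
Time for a 4-frame gap: 4 ÷ (30/1001) = 2002/15 s.

2002/15 seconds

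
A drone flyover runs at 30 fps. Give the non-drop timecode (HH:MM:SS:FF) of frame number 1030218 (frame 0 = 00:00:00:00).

09:32:20:18

1030218 ÷ 30 = 34340 full seconds, remainder 18 frames.
34340 s = 9 h 32 min 20 s.
Timecode: 09:32:20:18.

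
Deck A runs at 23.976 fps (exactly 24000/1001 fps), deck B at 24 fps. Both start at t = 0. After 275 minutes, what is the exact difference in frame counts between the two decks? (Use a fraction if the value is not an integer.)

275 min = 16500 s.
A emits 24000/1001 × 16500 = 36000000/91 frames; B emits 24 × 16500 = 396000.
Difference = 36000/91 frames (≈ 395.6044); B is ahead of A.

36000/91 frames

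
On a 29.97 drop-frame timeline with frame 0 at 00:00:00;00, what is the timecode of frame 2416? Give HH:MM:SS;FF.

Each 10-minute DF block holds 10 × 60 × 30 − 9 × 2 = 17982 frames. 2416 ÷ 17982 → 0 full blocks, remainder 2416.
Within the partial block the first minute is 1800 frames and each further minute 1798, so 1 further minute boundary passed. Total skipped labels = 18 × 0 + 2 × 1 = 2.
Non-drop label index = 2416 + 2 = 2418; at 30 labels/s that is 00:01:20:18, i.e. DF 00:01:20;18.

00:01:20;18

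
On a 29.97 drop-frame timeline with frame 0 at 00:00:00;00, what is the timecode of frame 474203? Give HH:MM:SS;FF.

04:23:42;17

Each 10-minute DF block holds 10 × 60 × 30 − 9 × 2 = 17982 frames. 474203 ÷ 17982 → 26 full blocks, remainder 6671.
Within the partial block the first minute is 1800 frames and each further minute 1798, so 3 further minute boundaries passed. Total skipped labels = 18 × 26 + 2 × 3 = 474.
Non-drop label index = 474203 + 474 = 474677; at 30 labels/s that is 04:23:42:17, i.e. DF 04:23:42;17.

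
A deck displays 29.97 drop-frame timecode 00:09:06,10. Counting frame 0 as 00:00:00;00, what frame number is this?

16372

Complete 10-minute blocks: 0, each 17982 frames → 0.
Remaining 9 whole minutes in the current block: 1800 + 8 × 1798 = 16184 frames.
Within the current minute: 6 × 30 + 10 − 2 = 188 (labels ;00/;01 skipped at this minute). Total = 0 + 16184 + 188 = 16372.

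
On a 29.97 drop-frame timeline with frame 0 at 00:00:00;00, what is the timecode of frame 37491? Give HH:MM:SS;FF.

Ten DF minutes hold 17982 frames, so frame 37491 lies in block 2 (frames 35964–53945) with 1527 frames into that block.
The block's first minute is 1800 frames and the rest 1798 each; 1527 frames reaches minute 0, so 2 × 18 + 0 × 2 = 36 labels have been skipped so far.
Adding those back, label number 37491 + 36 = 37527 at 30 labels/s is 1250 s + 27 f = 0 h 20 min 50 s frame 27, i.e. 00:20:50;27.

00:20:50;27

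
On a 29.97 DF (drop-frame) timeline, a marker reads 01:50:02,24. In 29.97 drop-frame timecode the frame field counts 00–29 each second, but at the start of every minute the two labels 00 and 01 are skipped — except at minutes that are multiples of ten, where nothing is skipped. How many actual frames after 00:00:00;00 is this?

197886

As if non-drop at 30 labels/s: (1 × 3600 + 50 × 60 + 2) × 30 + 24 = 198084.
Minute boundaries passed: 110; those not divisible by 10: 110 − 11 = 99; dropped labels = 2 × 99 = 198.
Actual frame index = 198084 − 198 = 197886.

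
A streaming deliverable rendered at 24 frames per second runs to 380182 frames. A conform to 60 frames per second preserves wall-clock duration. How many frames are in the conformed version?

950455 frames

Target frames = source frames × (target rate / source rate) = 380182 × (60)/(24) = 380182 × 5/2 = 950455.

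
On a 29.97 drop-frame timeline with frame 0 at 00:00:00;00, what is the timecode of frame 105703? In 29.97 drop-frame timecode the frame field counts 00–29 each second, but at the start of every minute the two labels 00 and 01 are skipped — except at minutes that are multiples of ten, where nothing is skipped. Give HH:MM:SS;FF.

Ten DF minutes hold 17982 frames, so frame 105703 lies in block 5 (frames 89910–107891) with 15793 frames into that block.
The block's first minute is 1800 frames and the rest 1798 each; 15793 frames reaches minute 8, so 5 × 18 + 8 × 2 = 106 labels have been skipped so far.
Adding those back, label number 105703 + 106 = 105809 at 30 labels/s is 3526 s + 29 f = 0 h 58 min 46 s frame 29, i.e. 00:58:46;29.

00:58:46;29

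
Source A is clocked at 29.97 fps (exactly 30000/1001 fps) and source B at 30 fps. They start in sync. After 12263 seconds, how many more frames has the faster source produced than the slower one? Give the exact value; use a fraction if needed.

A emits 30000/1001 × 12263 = 367890000/1001 frames; B emits 30 × 12263 = 367890.
Difference = 367890/1001 frames (≈ 367.5225); B is ahead of A.

367890/1001 frames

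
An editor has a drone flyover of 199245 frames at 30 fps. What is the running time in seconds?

Running time = 199245 / (30) = 6641.5 s.

6641.5 seconds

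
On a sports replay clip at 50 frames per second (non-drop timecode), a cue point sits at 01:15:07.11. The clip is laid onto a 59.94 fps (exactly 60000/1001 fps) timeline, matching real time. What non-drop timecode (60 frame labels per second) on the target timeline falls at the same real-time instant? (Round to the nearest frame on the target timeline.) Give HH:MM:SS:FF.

Source frame index: (1×3600 + 15×60 + 7) × 50 + 11 = 225361.
Real time: 225361 / (50) = 225361/50 s.
Target frame: (225361/50) × (60000/1001) = 270433200/1001 ≈ 270163.037 → 270163.
At 60 labels/s: frame 270163 → 01:15:02:43.

01:15:02:43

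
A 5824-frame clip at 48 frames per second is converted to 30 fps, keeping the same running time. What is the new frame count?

3640 frames

Target frames = source frames × (target rate / source rate) = 5824 × (30)/(48) = 5824 × 5/8 = 3640.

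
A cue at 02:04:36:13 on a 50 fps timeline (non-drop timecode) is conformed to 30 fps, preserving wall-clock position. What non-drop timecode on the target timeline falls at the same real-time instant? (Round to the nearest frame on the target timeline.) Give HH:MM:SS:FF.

Source frame index: (2×3600 + 4×60 + 36) × 50 + 13 = 373813.
Real time: 373813 / (50) = 373813/50 s.
Target frame: (373813/50) × (30) = 1121439/5 ≈ 224287.800 → 224288.
At 30 labels/s: frame 224288 → 02:04:36:08.

02:04:36:08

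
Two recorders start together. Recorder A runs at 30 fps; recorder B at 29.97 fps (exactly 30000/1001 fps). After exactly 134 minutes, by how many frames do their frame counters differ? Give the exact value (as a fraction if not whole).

134 min = 8040 s.
A emits 30 × 8040 = 241200 frames; B emits 30000/1001 × 8040 = 241200000/1001.
Difference = 241200/1001 frames (≈ 240.9590); B is behind A.

241200/1001 frames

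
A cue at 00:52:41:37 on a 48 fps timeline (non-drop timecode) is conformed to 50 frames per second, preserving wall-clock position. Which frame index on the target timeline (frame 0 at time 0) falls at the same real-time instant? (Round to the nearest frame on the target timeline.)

Source frame index: (0×3600 + 52×60 + 41) × 48 + 37 = 151765.
Real time: 151765 / (48) = 151765/48 s.
Target frame: (151765/48) × (50) = 3794125/24 ≈ 158088.542 → 158089.

frame 158089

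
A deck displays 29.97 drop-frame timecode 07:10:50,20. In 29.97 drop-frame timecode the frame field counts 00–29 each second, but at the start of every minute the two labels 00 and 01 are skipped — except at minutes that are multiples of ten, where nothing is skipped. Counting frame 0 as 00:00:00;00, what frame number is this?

774746

As if non-drop at 30 labels/s: (7 × 3600 + 10 × 60 + 50) × 30 + 20 = 775520.
Minute boundaries passed: 430; those not divisible by 10: 430 − 43 = 387; dropped labels = 2 × 387 = 774.
Actual frame index = 775520 − 774 = 774746.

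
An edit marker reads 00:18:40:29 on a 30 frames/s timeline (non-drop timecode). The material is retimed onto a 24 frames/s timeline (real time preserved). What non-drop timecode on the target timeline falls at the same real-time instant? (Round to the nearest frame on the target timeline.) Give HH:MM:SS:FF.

Source frame index: (0×3600 + 18×60 + 40) × 30 + 29 = 33629.
Real time: 33629 / (30) = 33629/30 s.
Target frame: (33629/30) × (24) = 134516/5 ≈ 26903.200 → 26903.
At 24 labels/s: frame 26903 → 00:18:40:23.

00:18:40:23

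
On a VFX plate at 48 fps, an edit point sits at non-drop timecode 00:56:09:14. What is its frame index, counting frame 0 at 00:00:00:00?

Total seconds to the label: (0 × 3600 + 56 × 60 + 9) = 3369.
Frame index = 3369 × 48 + 14 = 161726.

frame 161726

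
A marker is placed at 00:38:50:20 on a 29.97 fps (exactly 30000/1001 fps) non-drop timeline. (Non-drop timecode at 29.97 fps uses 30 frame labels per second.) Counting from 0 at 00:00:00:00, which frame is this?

Total seconds to the label: (0 × 3600 + 38 × 60 + 50) = 2330.
Frame index = 2330 × 30 + 20 = 69920.

frame 69920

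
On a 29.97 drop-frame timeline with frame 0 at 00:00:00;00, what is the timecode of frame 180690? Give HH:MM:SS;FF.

Ten DF minutes hold 17982 frames, so frame 180690 lies in block 10 (frames 179820–197801) with 870 frames into that block.
The block's first minute is 1800 frames and the rest 1798 each; 870 frames reaches minute 0, so 10 × 18 + 0 × 2 = 180 labels have been skipped so far.
Adding those back, label number 180690 + 180 = 180870 at 30 labels/s is 6029 s + 0 f = 1 h 40 min 29 s frame 0, i.e. 01:40:29;00.

01:40:29;00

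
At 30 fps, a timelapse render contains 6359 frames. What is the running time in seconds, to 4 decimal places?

211.9667 seconds

Running time = 6359 × 1/30 = 6359/30 s ≈ 211.9667 s.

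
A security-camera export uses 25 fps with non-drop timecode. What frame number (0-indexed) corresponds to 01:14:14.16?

frame 111366

Total seconds to the label: (1 × 3600 + 14 × 60 + 14) = 4454.
Frame index = 4454 × 25 + 16 = 111366.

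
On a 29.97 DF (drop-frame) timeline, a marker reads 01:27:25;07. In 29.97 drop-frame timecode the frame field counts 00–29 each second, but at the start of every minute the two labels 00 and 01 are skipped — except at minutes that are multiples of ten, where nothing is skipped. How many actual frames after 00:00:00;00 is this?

As if non-drop at 30 labels/s: (1 × 3600 + 27 × 60 + 25) × 30 + 7 = 157357.
Minute boundaries passed: 87; those not divisible by 10: 87 − 8 = 79; dropped labels = 2 × 79 = 158.
Actual frame index = 157357 − 158 = 157199.

157199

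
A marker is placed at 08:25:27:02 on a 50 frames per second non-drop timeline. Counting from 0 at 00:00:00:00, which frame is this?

Total seconds to the label: (8 × 3600 + 25 × 60 + 27) = 30327.
Frame index = 30327 × 50 + 2 = 1516352.

1516352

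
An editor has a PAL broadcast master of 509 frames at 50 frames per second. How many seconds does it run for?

Running time = 509 / (50) = 10.18 s.

10.18 seconds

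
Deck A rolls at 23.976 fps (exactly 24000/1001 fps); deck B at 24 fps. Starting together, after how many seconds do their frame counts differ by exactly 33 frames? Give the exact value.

The gap grows by |24 − 24000/1001| = 24/1001 frames per second.
Time for a 33-frame gap: 33 ÷ (24/1001) = 1376.375 s.

1376.375 seconds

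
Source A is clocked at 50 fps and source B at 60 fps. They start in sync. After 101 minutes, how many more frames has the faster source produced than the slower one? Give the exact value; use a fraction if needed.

60600 frames

101 min = 6060 s.
A emits 50 × 6060 = 303000 frames; B emits 60 × 6060 = 363600.
Difference = 60600 frames; B is ahead of A.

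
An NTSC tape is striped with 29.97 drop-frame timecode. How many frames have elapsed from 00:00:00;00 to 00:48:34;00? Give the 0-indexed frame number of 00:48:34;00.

87332

Complete 10-minute blocks: 4, each 17982 frames → 71928.
Remaining 8 whole minutes in the current block: 1800 + 7 × 1798 = 14386 frames.
Within the current minute: 34 × 30 + 0 − 2 = 1018 (labels ;00/;01 skipped at this minute). Total = 71928 + 14386 + 1018 = 87332.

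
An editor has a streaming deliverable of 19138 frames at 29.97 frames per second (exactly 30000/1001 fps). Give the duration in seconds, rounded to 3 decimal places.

638.571 seconds

Running time = 19138 × 1001/30000 = 9578569/15000 s ≈ 638.571 s.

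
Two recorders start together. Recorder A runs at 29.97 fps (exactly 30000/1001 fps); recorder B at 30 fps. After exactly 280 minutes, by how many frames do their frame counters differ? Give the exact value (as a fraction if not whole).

280 min = 16800 s.
A emits 30000/1001 × 16800 = 72000000/143 frames; B emits 30 × 16800 = 504000.
Difference = 72000/143 frames (≈ 503.4965); B is ahead of A.

72000/143 frames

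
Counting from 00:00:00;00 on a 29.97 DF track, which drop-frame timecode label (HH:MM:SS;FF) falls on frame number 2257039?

20:55:09;29

Ten DF minutes hold 17982 frames, so frame 2257039 lies in block 125 (frames 2247750–2265731) with 9289 frames into that block.
The block's first minute is 1800 frames and the rest 1798 each; 9289 frames reaches minute 5, so 125 × 18 + 5 × 2 = 2260 labels have been skipped so far.
Adding those back, label number 2257039 + 2260 = 2259299 at 30 labels/s is 75309 s + 29 f = 20 h 55 min 9 s frame 29, i.e. 20:55:09;29.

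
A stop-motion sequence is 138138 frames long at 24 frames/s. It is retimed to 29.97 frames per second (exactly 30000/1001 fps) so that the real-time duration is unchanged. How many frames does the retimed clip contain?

Target frames = source frames × (target rate / source rate) = 138138 × (30000/1001)/(24) = 138138 × 1250/1001 = 172500.

172500 frames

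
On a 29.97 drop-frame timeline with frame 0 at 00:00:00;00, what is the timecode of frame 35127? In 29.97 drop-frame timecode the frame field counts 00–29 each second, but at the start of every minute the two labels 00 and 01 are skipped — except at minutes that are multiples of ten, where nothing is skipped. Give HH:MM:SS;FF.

Ten DF minutes hold 17982 frames, so frame 35127 lies in block 1 (frames 17982–35963) with 17145 frames into that block.
The block's first minute is 1800 frames and the rest 1798 each; 17145 frames reaches minute 9, so 1 × 18 + 9 × 2 = 36 labels have been skipped so far.
Adding those back, label number 35127 + 36 = 35163 at 30 labels/s is 1172 s + 3 f = 0 h 19 min 32 s frame 3, i.e. 00:19:32;03.

00:19:32;03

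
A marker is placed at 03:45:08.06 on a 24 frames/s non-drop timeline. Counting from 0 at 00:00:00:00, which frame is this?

frame 324198

Total seconds to the label: (3 × 3600 + 45 × 60 + 8) = 13508.
Frame index = 13508 × 24 + 6 = 324198.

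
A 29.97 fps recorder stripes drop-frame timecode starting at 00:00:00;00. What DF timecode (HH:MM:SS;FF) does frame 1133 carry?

00:00:37;23

Ten DF minutes hold 17982 frames, so frame 1133 lies in block 0 (frames 0–17981) with 1133 frames into that block.
The block's first minute is 1800 frames and the rest 1798 each; 1133 frames reaches minute 0, so 0 × 18 + 0 × 2 = 0 labels have been skipped so far.
Adding those back, label number 1133 + 0 = 1133 at 30 labels/s is 37 s + 23 f = 0 h 0 min 37 s frame 23, i.e. 00:00:37;23.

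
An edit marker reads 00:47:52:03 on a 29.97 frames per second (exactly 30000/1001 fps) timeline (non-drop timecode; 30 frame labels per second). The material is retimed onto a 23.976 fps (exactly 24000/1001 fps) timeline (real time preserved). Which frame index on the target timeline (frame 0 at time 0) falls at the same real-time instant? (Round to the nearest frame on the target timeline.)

frame 68930

Source frame index: (0×3600 + 47×60 + 52) × 30 + 3 = 86163.
Real time: 86163 / (30000/1001) = 28749721/10000 s.
Target frame: (28749721/10000) × (24000/1001) = 344652/5 ≈ 68930.400 → 68930.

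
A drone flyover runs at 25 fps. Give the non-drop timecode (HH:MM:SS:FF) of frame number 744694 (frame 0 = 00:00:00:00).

08:16:27:19

744694 ÷ 25 = 29787 full seconds, remainder 19 frames.
29787 s = 8 h 16 min 27 s.
Timecode: 08:16:27:19.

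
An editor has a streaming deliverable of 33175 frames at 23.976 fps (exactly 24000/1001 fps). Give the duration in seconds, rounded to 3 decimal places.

Running time = 33175 × 1001/24000 = 1328327/960 s ≈ 1383.674 s.

1383.674 seconds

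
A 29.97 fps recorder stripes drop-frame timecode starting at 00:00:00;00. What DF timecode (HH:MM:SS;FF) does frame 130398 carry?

01:12:30;28

Each 10-minute DF block holds 10 × 60 × 30 − 9 × 2 = 17982 frames. 130398 ÷ 17982 → 7 full blocks, remainder 4524.
Within the partial block the first minute is 1800 frames and each further minute 1798, so 2 further minute boundaries passed. Total skipped labels = 18 × 7 + 2 × 2 = 130.
Non-drop label index = 130398 + 130 = 130528; at 30 labels/s that is 01:12:30:28, i.e. DF 01:12:30;28.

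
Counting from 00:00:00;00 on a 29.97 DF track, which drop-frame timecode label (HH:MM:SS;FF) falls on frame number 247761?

Ten DF minutes hold 17982 frames, so frame 247761 lies in block 13 (frames 233766–251747) with 13995 frames into that block.
The block's first minute is 1800 frames and the rest 1798 each; 13995 frames reaches minute 7, so 13 × 18 + 7 × 2 = 248 labels have been skipped so far.
Adding those back, label number 247761 + 248 = 248009 at 30 labels/s is 8266 s + 29 f = 2 h 17 min 46 s frame 29, i.e. 02:17:46;29.

02:17:46;29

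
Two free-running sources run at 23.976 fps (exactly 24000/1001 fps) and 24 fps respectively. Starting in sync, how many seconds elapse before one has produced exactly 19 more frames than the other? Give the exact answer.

The gap grows by |24 − 24000/1001| = 24/1001 frames per second.
Time for a 19-frame gap: 19 ÷ (24/1001) = 19019/24 s.

19019/24 seconds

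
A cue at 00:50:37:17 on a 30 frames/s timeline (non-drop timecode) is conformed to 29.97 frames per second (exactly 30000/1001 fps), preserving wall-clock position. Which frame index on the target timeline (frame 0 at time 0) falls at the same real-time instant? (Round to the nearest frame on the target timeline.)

Source frame index: (0×3600 + 50×60 + 37) × 30 + 17 = 91127.
Real time: 91127 / (30) = 91127/30 s.
Target frame: (91127/30) × (30000/1001) = 91127000/1001 ≈ 91035.964 → 91036.

frame 91036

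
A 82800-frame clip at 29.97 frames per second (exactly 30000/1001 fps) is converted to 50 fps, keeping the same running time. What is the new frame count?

138138 frames

Target frames = source frames × (target rate / source rate) = 82800 × (50)/(30000/1001) = 82800 × 1001/600 = 138138.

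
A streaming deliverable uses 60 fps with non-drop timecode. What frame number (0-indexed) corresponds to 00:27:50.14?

100214

Total seconds to the label: (0 × 3600 + 27 × 60 + 50) = 1670.
Frame index = 1670 × 60 + 14 = 100214.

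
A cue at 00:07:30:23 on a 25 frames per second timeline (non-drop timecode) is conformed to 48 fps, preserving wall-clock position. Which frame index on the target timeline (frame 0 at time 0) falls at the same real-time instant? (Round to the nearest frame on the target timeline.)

frame 21644

Source frame index: (0×3600 + 7×60 + 30) × 25 + 23 = 11273.
Real time: 11273 / (25) = 11273/25 s.
Target frame: (11273/25) × (48) = 541104/25 ≈ 21644.160 → 21644.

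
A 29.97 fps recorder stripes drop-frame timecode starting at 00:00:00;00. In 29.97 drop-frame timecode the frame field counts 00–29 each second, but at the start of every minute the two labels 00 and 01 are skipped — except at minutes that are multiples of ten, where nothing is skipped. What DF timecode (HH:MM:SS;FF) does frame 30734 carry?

Ten DF minutes hold 17982 frames, so frame 30734 lies in block 1 (frames 17982–35963) with 12752 frames into that block.
The block's first minute is 1800 frames and the rest 1798 each; 12752 frames reaches minute 7, so 1 × 18 + 7 × 2 = 32 labels have been skipped so far.
Adding those back, label number 30734 + 32 = 30766 at 30 labels/s is 1025 s + 16 f = 0 h 17 min 5 s frame 16, i.e. 00:17:05;16.

00:17:05;16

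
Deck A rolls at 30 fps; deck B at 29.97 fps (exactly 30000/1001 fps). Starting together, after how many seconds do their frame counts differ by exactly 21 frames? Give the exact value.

700.7 seconds

The gap grows by |30000/1001 − 30| = 30/1001 frames per second.
Time for a 21-frame gap: 21 ÷ (30/1001) = 700.7 s.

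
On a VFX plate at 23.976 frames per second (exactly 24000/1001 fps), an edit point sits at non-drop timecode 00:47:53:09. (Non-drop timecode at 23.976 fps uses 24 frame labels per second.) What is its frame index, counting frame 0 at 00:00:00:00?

Total seconds to the label: (0 × 3600 + 47 × 60 + 53) = 2873.
Frame index = 2873 × 24 + 9 = 68961.

68961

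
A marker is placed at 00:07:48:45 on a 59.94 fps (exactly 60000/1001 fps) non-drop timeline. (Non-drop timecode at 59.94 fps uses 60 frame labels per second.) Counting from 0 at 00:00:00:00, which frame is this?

Total seconds to the label: (0 × 3600 + 7 × 60 + 48) = 468.
Frame index = 468 × 60 + 45 = 28125.

frame 28125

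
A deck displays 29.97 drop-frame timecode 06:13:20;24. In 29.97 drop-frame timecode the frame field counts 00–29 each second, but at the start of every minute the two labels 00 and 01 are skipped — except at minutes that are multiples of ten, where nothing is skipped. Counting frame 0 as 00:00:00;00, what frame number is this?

671352

Complete 10-minute blocks: 37, each 17982 frames → 665334.
Remaining 3 whole minutes in the current block: 1800 + 2 × 1798 = 5396 frames.
Within the current minute: 20 × 30 + 24 − 2 = 622 (labels ;00/;01 skipped at this minute). Total = 665334 + 5396 + 622 = 671352.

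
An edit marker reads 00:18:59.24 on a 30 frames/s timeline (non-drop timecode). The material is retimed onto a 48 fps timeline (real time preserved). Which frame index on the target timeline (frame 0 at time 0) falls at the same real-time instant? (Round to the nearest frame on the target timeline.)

frame 54710

Source frame index: (0×3600 + 18×60 + 59) × 30 + 24 = 34194.
Real time: 34194 / (30) = 5699/5 s.
Target frame: (5699/5) × (48) = 273552/5 ≈ 54710.400 → 54710.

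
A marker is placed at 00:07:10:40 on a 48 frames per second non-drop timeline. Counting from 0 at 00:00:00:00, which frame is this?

Total seconds to the label: (0 × 3600 + 7 × 60 + 10) = 430.
Frame index = 430 × 48 + 40 = 20680.

20680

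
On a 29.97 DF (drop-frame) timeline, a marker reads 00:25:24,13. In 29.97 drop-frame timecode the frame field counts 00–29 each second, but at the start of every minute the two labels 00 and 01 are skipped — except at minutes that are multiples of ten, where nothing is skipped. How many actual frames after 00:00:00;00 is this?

45687

Complete 10-minute blocks: 2, each 17982 frames → 35964.
Remaining 5 whole minutes in the current block: 1800 + 4 × 1798 = 8992 frames.
Within the current minute: 24 × 30 + 13 − 2 = 731 (labels ;00/;01 skipped at this minute). Total = 35964 + 8992 + 731 = 45687.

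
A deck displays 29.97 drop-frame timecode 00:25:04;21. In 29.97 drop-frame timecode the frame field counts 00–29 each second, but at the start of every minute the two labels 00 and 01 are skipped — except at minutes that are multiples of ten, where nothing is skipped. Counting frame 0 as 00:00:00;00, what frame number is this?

45095

Complete 10-minute blocks: 2, each 17982 frames → 35964.
Remaining 5 whole minutes in the current block: 1800 + 4 × 1798 = 8992 frames.
Within the current minute: 4 × 30 + 21 − 2 = 139 (labels ;00/;01 skipped at this minute). Total = 35964 + 8992 + 139 = 45095.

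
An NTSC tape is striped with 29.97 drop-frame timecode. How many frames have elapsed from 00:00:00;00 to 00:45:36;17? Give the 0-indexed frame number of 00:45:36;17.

82015

Complete 10-minute blocks: 4, each 17982 frames → 71928.
Remaining 5 whole minutes in the current block: 1800 + 4 × 1798 = 8992 frames.
Within the current minute: 36 × 30 + 17 − 2 = 1095 (labels ;00/;01 skipped at this minute). Total = 71928 + 8992 + 1095 = 82015.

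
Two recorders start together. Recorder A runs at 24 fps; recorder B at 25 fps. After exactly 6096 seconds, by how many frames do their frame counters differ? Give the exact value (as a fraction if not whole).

6096 frames

A emits 24 × 6096 = 146304 frames; B emits 25 × 6096 = 152400.
Difference = 6096 frames; B is ahead of A.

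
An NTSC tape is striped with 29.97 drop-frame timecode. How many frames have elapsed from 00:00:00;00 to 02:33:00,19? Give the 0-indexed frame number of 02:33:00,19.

275143

Complete 10-minute blocks: 15, each 17982 frames → 269730.
Remaining 3 whole minutes in the current block: 1800 + 2 × 1798 = 5396 frames.
Within the current minute: 0 × 30 + 19 − 2 = 17 (labels ;00/;01 skipped at this minute). Total = 269730 + 5396 + 17 = 275143.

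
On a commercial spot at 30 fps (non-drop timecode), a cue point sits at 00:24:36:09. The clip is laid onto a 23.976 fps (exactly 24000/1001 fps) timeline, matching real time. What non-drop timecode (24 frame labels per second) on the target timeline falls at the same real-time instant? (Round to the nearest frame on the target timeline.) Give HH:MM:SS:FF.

Source frame index: (0×3600 + 24×60 + 36) × 30 + 9 = 44289.
Real time: 44289 / (30) = 14763/10 s.
Target frame: (14763/10) × (24000/1001) = 5061600/143 ≈ 35395.804 → 35396.
At 24 labels/s: frame 35396 → 00:24:34:20.

00:24:34:20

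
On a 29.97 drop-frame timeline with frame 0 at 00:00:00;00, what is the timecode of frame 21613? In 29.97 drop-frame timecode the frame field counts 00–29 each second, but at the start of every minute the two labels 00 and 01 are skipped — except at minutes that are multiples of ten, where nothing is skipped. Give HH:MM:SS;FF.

00:12:01;05

Ten DF minutes hold 17982 frames, so frame 21613 lies in block 1 (frames 17982–35963) with 3631 frames into that block.
The block's first minute is 1800 frames and the rest 1798 each; 3631 frames reaches minute 2, so 1 × 18 + 2 × 2 = 22 labels have been skipped so far.
Adding those back, label number 21613 + 22 = 21635 at 30 labels/s is 721 s + 5 f = 0 h 12 min 1 s frame 5, i.e. 00:12:01;05.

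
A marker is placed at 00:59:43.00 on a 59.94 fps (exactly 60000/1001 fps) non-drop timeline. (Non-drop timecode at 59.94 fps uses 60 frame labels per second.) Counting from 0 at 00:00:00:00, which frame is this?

frame 214980

Total seconds to the label: (0 × 3600 + 59 × 60 + 43) = 3583.
Frame index = 3583 × 60 + 0 = 214980.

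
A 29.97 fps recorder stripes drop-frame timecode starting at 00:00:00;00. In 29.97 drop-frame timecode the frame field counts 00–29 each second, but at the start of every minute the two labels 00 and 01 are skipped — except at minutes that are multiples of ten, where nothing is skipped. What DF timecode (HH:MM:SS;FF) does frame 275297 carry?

Ten DF minutes hold 17982 frames, so frame 275297 lies in block 15 (frames 269730–287711) with 5567 frames into that block.
The block's first minute is 1800 frames and the rest 1798 each; 5567 frames reaches minute 3, so 15 × 18 + 3 × 2 = 276 labels have been skipped so far.
Adding those back, label number 275297 + 276 = 275573 at 30 labels/s is 9185 s + 23 f = 2 h 33 min 5 s frame 23, i.e. 02:33:05;23.

02:33:05;23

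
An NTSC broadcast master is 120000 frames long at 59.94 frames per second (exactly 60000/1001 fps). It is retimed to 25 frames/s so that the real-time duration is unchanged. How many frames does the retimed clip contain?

50050 frames

Target frames = source frames × (target rate / source rate) = 120000 × (25)/(60000/1001) = 120000 × 1001/2400 = 50050.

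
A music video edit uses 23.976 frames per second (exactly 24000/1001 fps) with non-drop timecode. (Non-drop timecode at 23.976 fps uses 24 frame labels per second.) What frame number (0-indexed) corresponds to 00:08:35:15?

frame 12375

Total seconds to the label: (0 × 3600 + 8 × 60 + 35) = 515.
Frame index = 515 × 24 + 15 = 12375.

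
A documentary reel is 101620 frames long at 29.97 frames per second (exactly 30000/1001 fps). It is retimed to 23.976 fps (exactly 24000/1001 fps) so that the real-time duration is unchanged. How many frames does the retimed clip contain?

Target frames = source frames × (target rate / source rate) = 101620 × (24000/1001)/(30000/1001) = 101620 × 4/5 = 81296.

81296 frames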